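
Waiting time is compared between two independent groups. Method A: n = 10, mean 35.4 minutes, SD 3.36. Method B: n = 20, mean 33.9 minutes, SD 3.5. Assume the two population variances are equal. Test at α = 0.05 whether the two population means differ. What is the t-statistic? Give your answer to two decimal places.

Let group 1 = method A, group 2 = method B. H0: μ_1 = μ_2; H1: μ_1 ≠ μ_2 (two-sample pooled-variance t-test, two-sided).
s_p² = [(10−1)·3.36² + (20−1)·3.5²]/(10+20−2) = 11.9413
t = (35.4 − 33.9)/√[11.9413·(1/10 + 1/20)] = 1.12
df = n₁ + n₂ − 2 = 28
Two-sided p-value ≈ 0.272
Since p ≈ 0.272 > α = 0.05, fail to reject H0; the data do not provide sufficient evidence against H0.

1.12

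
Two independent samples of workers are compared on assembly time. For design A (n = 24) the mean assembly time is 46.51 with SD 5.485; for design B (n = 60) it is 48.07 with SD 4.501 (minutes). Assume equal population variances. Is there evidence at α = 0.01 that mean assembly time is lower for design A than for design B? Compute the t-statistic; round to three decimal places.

-1.346

Let group 1 = design A, group 2 = design B. H0: μ_1 = μ_2; H1: μ_1 < μ_2 (two-sample pooled-variance t-test, left-tailed).
s_p² = [(24−1)·5.485² + (60−1)·4.501²]/(24+60−2) = 23.0151
t = (46.51 − 48.07)/√[23.0151·(1/24 + 1/60)] = -1.346
df = n₁ + n₂ − 2 = 82
p-value = P(T ≤ -1.346) ≈ 0.0909
Since p ≈ 0.0909 > α = 0.01, fail to reject H0; the data do not provide sufficient evidence against H0.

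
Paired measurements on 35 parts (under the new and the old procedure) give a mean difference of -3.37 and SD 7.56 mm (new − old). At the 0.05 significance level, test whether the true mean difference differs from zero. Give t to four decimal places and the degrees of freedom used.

t = -2.6372, df = 34

H0: μ_d = 0; H1: μ_d ≠ 0 (paired t-test on the differences, two-sided).
t = d̄/(s_d/√n) = -3.37/(7.56/√35) = -2.6372
df = n − 1 = 34
Two-sided p-value ≈ 0.0125
Since p ≈ 0.0125 < α = 0.05, reject H0; the data support H1.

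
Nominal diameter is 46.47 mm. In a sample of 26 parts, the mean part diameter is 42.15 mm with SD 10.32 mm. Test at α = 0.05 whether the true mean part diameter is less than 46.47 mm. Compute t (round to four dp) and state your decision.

H0: μ = 46.47; H1: μ < 46.47 (one-sample t-test, left-tailed).
t = (x̄ − μ₀)/(s/√n) = (42.15 − 46.47)/(10.32/√26) = -2.1345
df = n − 1 = 25
p-value = P(T ≤ -2.1345) ≈ 0.021
Since p ≈ 0.021 < α = 0.05, reject H0; the data support H1.

t = -2.1345; reject H0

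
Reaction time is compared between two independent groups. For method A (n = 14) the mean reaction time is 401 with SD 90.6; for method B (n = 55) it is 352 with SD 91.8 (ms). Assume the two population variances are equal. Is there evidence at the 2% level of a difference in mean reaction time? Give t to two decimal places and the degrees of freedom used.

t = 1.79, df = 67

Let group 1 = method A, group 2 = method B. H0: μ_1 = μ_2; H1: μ_1 ≠ μ_2 (two-sample pooled-variance t-test, two-sided).
s_p² = [(14−1)·90.6² + (55−1)·91.8²]/(14+55−2) = 8384.77
t = (401 − 352)/√[8384.77·(1/14 + 1/55)] = 1.79
df = n₁ + n₂ − 2 = 67
Two-sided p-value ≈ 0.078
Since p ≈ 0.078 > α = 0.02, fail to reject H0; the data do not provide sufficient evidence against H0.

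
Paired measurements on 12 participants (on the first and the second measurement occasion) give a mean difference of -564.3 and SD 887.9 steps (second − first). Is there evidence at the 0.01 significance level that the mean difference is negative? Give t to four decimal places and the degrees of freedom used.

H0: μ_d = 0; H1: μ_d < 0 (paired t-test on the differences, left-tailed).
t = d̄/(s_d/√n) = -564.3/(887.9/√12) = -2.2016
df = n − 1 = 11
p-value = P(T ≤ -2.2016) ≈ 0.025
Since p ≈ 0.025 > α = 0.01, fail to reject H0; the evidence is not statistically significant.

t = -2.2016, df = 11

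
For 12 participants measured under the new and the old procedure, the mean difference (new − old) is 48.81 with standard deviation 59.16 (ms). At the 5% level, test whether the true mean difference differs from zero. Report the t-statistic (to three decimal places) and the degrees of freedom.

H0: μ_d = 0; H1: μ_d ≠ 0 (paired t-test on the differences, two-sided).
t = d̄/(s_d/√n) = 48.81/(59.16/√12) = 2.858
df = n − 1 = 11
Two-sided p-value ≈ 0.0156
Since p ≈ 0.0156 < α = 0.05, reject H0; the data support H1.

t = 2.858, df = 11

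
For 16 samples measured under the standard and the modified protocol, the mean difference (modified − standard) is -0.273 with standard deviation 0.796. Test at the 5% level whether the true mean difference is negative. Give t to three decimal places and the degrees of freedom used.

H0: μ_d = 0; H1: μ_d < 0 (paired t-test on the differences, left-tailed).
t = d̄/(s_d/√n) = -0.273/(0.796/√16) = -1.372
df = n − 1 = 15
p-value = P(T ≤ -1.372) ≈ 0.0951
Since p ≈ 0.0951 > α = 0.05, fail to reject H0; the data do not provide sufficient evidence against H0.

t = -1.372, df = 15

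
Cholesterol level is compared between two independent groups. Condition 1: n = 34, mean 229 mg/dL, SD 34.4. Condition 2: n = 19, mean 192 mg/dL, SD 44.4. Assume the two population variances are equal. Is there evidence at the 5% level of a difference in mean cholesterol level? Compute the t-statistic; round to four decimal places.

3.3790

Let group 1 = condition 1, group 2 = condition 2. H0: μ_1 = μ_2; H1: μ_1 ≠ μ_2 (two-sample pooled-variance t-test, two-sided).
s_p² = [(34−1)·34.4² + (19−1)·44.4²]/(34+19−2) = 1461.48
t = (229 − 192)/√[1461.48·(1/34 + 1/19)] = 3.3790
df = n₁ + n₂ − 2 = 51
Two-sided p-value ≈ 0.001
Since p ≈ 0.001 < α = 0.05, reject H0; the evidence is statistically significant.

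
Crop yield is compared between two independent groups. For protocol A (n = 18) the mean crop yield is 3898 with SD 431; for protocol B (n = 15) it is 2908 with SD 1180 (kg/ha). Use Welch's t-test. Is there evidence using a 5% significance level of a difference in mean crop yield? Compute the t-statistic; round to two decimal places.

Let group 1 = protocol A, group 2 = protocol B. H0: μ_1 = μ_2; H1: μ_1 ≠ μ_2 (Welch's two-sample t-test, two-sided).
t = (x̄_1 − x̄_2)/√(s_1²/n_1 + s_2²/n_2) = (3898 − 2908)/√(431²/18 + 1180²/15) = 3.08
Welch–Satterthwaite df ≈ 17.11
Two-sided p-value ≈ 0.007
Since p ≈ 0.007 < α = 0.05, reject H0; the data support H1.

3.08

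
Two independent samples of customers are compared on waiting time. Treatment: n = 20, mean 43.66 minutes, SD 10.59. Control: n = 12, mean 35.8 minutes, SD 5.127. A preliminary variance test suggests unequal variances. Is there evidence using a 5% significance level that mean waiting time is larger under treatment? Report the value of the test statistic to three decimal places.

Let group 1 = treatment, group 2 = control. H0: μ_1 = μ_2; H1: μ_1 > μ_2 (Welch's two-sample t-test, right-tailed).
t = (x̄_1 − x̄_2)/√(s_1²/n_1 + s_2²/n_2) = (43.66 − 35.8)/√(10.59²/20 + 5.127²/12) = 2.815
Welch–Satterthwaite df ≈ 29.08
p-value = P(T ≥ 2.815) ≈ 0.004
Since p ≈ 0.004 < α = 0.05, reject H0; the evidence is statistically significant.

2.815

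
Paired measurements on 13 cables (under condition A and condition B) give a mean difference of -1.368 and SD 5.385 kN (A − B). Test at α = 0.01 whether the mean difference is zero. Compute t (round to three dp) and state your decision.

H0: μ_d = 0; H1: μ_d ≠ 0 (paired t-test on the differences, two-sided).
t = d̄/(s_d/√n) = -1.368/(5.385/√13) = -0.916
df = n − 1 = 12
Two-sided p-value ≈ 0.3777
Since p ≈ 0.3777 > α = 0.01, fail to reject H0; the evidence is not statistically significant.

t = -0.916; fail to reject H0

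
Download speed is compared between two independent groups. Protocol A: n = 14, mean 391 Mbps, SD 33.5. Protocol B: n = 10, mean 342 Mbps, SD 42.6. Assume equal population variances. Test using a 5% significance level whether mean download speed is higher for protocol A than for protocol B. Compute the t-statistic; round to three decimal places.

Let group 1 = protocol A, group 2 = protocol B. H0: μ_1 = μ_2; H1: μ_1 > μ_2 (two-sample pooled-variance t-test, right-tailed).
s_p² = [(14−1)·33.5² + (10−1)·42.6²]/(14+10−2) = 1405.55
t = (391 − 342)/√[1405.55·(1/14 + 1/10)] = 3.157
df = n₁ + n₂ − 2 = 22
p-value = P(T ≥ 3.157) ≈ 0.002
Since p ≈ 0.002 < α = 0.05, reject H0; the data support H1.

3.157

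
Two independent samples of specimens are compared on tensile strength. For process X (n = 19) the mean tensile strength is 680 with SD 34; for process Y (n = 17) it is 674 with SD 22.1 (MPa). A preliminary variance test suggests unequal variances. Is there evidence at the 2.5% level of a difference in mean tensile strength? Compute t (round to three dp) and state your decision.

Let group 1 = process X, group 2 = process Y. H0: μ_1 = μ_2; H1: μ_1 ≠ μ_2 (Welch's two-sample t-test, two-sided).
t = (x̄_1 − x̄_2)/√(s_1²/n_1 + s_2²/n_2) = (680 − 674)/√(34²/19 + 22.1²/17) = 0.634
Welch–Satterthwaite df ≈ 31.19
Two-sided p-value ≈ 0.531
Since p ≈ 0.531 > α = 0.025, fail to reject H0; the evidence is not statistically significant.

t = 0.634; fail to reject H0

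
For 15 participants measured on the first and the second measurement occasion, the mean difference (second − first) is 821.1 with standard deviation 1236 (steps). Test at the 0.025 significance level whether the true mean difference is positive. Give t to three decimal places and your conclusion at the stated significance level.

H0: μ_d = 0; H1: μ_d > 0 (paired t-test on the differences, right-tailed).
t = d̄/(s_d/√n) = 821.1/(1236/√15) = 2.573
df = n − 1 = 14
p-value = P(T ≥ 2.573) ≈ 0.0111
Since p ≈ 0.0111 < α = 0.025, reject H0; the data support H1.

t = 2.573; reject H0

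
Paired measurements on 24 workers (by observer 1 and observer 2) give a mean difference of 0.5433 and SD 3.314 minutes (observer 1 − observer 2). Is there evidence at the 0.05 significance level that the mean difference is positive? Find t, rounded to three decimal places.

0.803

H0: μ_d = 0; H1: μ_d > 0 (paired t-test on the differences, right-tailed).
t = d̄/(s_d/√n) = 0.5433/(3.314/√24) = 0.803
df = n − 1 = 23
p-value = P(T ≥ 0.803) ≈ 0.215
Since p ≈ 0.215 > α = 0.05, fail to reject H0; the evidence is not statistically significant.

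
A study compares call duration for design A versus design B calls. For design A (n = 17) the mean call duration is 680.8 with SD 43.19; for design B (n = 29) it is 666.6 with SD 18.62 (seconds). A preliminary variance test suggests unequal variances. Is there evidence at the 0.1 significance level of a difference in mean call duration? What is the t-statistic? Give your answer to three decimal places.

1.287

Let group 1 = design A, group 2 = design B. H0: μ_1 = μ_2; H1: μ_1 ≠ μ_2 (Welch's two-sample t-test, two-sided).
t = (x̄_1 − x̄_2)/√(s_1²/n_1 + s_2²/n_2) = (680.8 − 666.6)/√(43.19²/17 + 18.62²/29) = 1.287
Welch–Satterthwaite df ≈ 19.54
Two-sided p-value ≈ 0.2130
Since p ≈ 0.2130 > α = 0.1, fail to reject H0; the data do not provide sufficient evidence against H0.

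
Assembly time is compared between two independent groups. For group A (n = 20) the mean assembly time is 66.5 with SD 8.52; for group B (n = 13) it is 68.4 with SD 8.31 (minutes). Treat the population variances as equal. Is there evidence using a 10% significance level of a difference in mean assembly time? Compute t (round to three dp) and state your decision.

t = -0.632; fail to reject H0

Let group 1 = group A, group 2 = group B. H0: μ_1 = μ_2; H1: μ_1 ≠ μ_2 (two-sample pooled-variance t-test, two-sided).
s_p² = [(20−1)·8.52² + (13−1)·8.31²]/(20+13−2) = 71.2223
t = (66.5 − 68.4)/√[71.2223·(1/20 + 1/13)] = -0.632
df = n₁ + n₂ − 2 = 31
Two-sided p-value ≈ 0.5321
Since p ≈ 0.5321 > α = 0.1, fail to reject H0; the data do not provide sufficient evidence against H0.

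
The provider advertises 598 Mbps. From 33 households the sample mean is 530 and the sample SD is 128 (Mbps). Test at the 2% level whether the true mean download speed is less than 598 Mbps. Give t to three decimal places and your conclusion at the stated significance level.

H0: μ = 598; H1: μ < 598 (one-sample t-test, left-tailed).
t = (x̄ − μ₀)/(s/√n) = (530 − 598)/(128/√33) = -3.052
df = n − 1 = 32
p-value = P(T ≤ -3.052) ≈ 0.002
Since p ≈ 0.002 < α = 0.02, reject H0; the data support H1.

t = -3.052; reject H0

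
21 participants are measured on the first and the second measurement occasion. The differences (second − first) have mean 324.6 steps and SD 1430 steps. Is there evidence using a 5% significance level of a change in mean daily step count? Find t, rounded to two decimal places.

1.04

H0: μ_d = 0; H1: μ_d ≠ 0 (paired t-test on the differences, two-sided).
t = d̄/(s_d/√n) = 324.6/(1430/√21) = 1.04
df = n − 1 = 20
Two-sided p-value ≈ 0.311
Since p ≈ 0.311 > α = 0.05, fail to reject H0; the data do not provide sufficient evidence against H0.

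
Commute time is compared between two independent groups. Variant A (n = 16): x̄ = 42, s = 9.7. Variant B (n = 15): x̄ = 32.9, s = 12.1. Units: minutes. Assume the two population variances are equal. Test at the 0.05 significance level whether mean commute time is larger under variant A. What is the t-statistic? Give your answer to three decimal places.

Let group 1 = variant A, group 2 = variant B. H0: μ_1 = μ_2; H1: μ_1 > μ_2 (two-sample pooled-variance t-test, right-tailed).
s_p² = [(16−1)·9.7² + (15−1)·12.1²]/(16+15−2) = 119.348
t = (42 − 32.9)/√[119.348·(1/16 + 1/15)] = 2.318
df = n₁ + n₂ − 2 = 29
p-value = P(T ≥ 2.318) ≈ 0.0139
Since p ≈ 0.0139 < α = 0.05, reject H0; the data support H1.

2.318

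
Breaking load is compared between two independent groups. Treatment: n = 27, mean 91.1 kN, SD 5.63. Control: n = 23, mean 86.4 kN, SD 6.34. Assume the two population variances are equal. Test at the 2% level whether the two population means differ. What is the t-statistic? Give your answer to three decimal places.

Let group 1 = treatment, group 2 = control. H0: μ_1 = μ_2; H1: μ_1 ≠ μ_2 (two-sample pooled-variance t-test, two-sided).
s_p² = [(27−1)·5.63² + (23−1)·6.34²]/(27+23−2) = 35.5921
t = (91.1 − 86.4)/√[35.5921·(1/27 + 1/23)] = 2.776
df = n₁ + n₂ − 2 = 48
Two-sided p-value ≈ 0.0078
Since p ≈ 0.0078 < α = 0.02, reject H0; the data support H1.

2.776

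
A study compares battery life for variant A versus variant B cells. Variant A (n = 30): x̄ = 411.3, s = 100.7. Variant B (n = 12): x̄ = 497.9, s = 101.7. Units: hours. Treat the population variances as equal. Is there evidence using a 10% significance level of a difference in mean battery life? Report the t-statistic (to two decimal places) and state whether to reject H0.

Let group 1 = variant A, group 2 = variant B. H0: μ_1 = μ_2; H1: μ_1 ≠ μ_2 (two-sample pooled-variance t-test, two-sided).
s_p² = [(30−1)·100.7² + (12−1)·101.7²]/(30+12−2) = 10196.1
t = (411.3 − 497.9)/√[10196.1·(1/30 + 1/12)] = -2.51
df = n₁ + n₂ − 2 = 40
Two-sided p-value ≈ 0.016
Since p ≈ 0.016 < α = 0.1, reject H0; the evidence is statistically significant.

t = -2.51; reject H0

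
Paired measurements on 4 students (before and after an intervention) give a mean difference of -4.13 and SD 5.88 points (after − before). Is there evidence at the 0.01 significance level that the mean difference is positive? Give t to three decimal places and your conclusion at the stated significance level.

t = -1.405; fail to reject H0

H0: μ_d = 0; H1: μ_d > 0 (paired t-test on the differences, right-tailed).
t = d̄/(s_d/√n) = -4.13/(5.88/√4) = -1.405
df = n − 1 = 3
p-value = P(T ≥ -1.405) ≈ 0.8726
Since p ≈ 0.8726 > α = 0.01, fail to reject H0; the evidence is not statistically significant.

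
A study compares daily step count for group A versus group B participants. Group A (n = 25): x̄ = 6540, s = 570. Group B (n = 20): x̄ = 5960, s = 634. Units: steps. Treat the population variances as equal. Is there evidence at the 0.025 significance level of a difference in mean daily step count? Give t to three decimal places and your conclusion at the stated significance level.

Let group 1 = group A, group 2 = group B. H0: μ_1 = μ_2; H1: μ_1 ≠ μ_2 (two-sample pooled-variance t-test, two-sided).
s_p² = [(25−1)·570² + (20−1)·634²]/(25+20−2) = 358948
t = (6540 − 5960)/√[358948·(1/25 + 1/20)] = 3.227
df = n₁ + n₂ − 2 = 43
Two-sided p-value ≈ 0.002
Since p ≈ 0.002 < α = 0.025, reject H0; the evidence is statistically significant.

t = 3.227; reject H0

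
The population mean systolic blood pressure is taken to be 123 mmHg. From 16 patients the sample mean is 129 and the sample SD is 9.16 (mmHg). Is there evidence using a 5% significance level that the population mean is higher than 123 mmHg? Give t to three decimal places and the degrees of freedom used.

t = 2.620, df = 15

H0: μ = 123; H1: μ > 123 (one-sample t-test, right-tailed).
t = (x̄ − μ₀)/(s/√n) = (129 − 123)/(9.16/√16) = 2.620
df = n − 1 = 15
p-value = P(T ≥ 2.620) ≈ 0.0097
Since p ≈ 0.0097 < α = 0.05, reject H0; the evidence is statistically significant.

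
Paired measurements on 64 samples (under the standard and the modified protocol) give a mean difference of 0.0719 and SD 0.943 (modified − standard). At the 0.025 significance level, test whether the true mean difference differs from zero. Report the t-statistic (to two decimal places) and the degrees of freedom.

t = 0.61, df = 63

H0: μ_d = 0; H1: μ_d ≠ 0 (paired t-test on the differences, two-sided).
t = d̄/(s_d/√n) = 0.0719/(0.943/√64) = 0.61
df = n − 1 = 63
Two-sided p-value ≈ 0.544
Since p ≈ 0.544 > α = 0.025, fail to reject H0; the data do not provide sufficient evidence against H0.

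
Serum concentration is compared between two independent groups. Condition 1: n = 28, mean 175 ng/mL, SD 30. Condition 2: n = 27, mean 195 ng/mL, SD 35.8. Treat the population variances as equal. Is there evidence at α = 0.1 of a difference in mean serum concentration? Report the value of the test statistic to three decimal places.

Let group 1 = condition 1, group 2 = condition 2. H0: μ_1 = μ_2; H1: μ_1 ≠ μ_2 (two-sample pooled-variance t-test, two-sided).
s_p² = [(28−1)·30² + (27−1)·35.8²]/(28+27−2) = 1087.22
t = (175 − 195)/√[1087.22·(1/28 + 1/27)] = -2.249
df = n₁ + n₂ − 2 = 53
Two-sided p-value ≈ 0.029
Since p ≈ 0.029 < α = 0.1, reject H0; the evidence is statistically significant.

-2.249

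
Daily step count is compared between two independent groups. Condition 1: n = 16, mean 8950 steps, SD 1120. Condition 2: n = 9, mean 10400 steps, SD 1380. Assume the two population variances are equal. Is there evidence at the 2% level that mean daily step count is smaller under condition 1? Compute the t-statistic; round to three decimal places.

-2.860

Let group 1 = condition 1, group 2 = condition 2. H0: μ_1 = μ_2; H1: μ_1 < μ_2 (two-sample pooled-variance t-test, left-tailed).
s_p² = [(16−1)·1120² + (9−1)·1380²]/(16+9−2) = 1480490
t = (8950 − 10400)/√[1480490·(1/16 + 1/9)] = -2.860
df = n₁ + n₂ − 2 = 23
p-value = P(T ≤ -2.860) ≈ 0.004
Since p ≈ 0.004 < α = 0.02, reject H0; the data support H1.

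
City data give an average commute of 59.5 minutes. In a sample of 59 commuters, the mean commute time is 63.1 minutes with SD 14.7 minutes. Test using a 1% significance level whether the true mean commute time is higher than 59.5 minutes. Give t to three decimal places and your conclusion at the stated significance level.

H0: μ = 59.5; H1: μ > 59.5 (one-sample t-test, right-tailed).
t = (x̄ − μ₀)/(s/√n) = (63.1 − 59.5)/(14.7/√59) = 1.881
df = n − 1 = 58
p-value = P(T ≥ 1.881) ≈ 0.0325
Since p ≈ 0.0325 > α = 0.01, fail to reject H0; the evidence is not statistically significant.

t = 1.881; fail to reject H0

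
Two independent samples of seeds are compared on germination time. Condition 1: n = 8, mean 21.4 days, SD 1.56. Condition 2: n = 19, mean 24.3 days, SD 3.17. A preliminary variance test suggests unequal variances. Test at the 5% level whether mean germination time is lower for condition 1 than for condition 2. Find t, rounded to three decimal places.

-3.177

Let group 1 = condition 1, group 2 = condition 2. H0: μ_1 = μ_2; H1: μ_1 < μ_2 (Welch's two-sample t-test, left-tailed).
t = (x̄_1 − x̄_2)/√(s_1²/n_1 + s_2²/n_2) = (21.4 − 24.3)/√(1.56²/8 + 3.17²/19) = -3.177
Welch–Satterthwaite df ≈ 24.13
p-value = P(T ≤ -3.177) ≈ 0.0020
Since p ≈ 0.0020 < α = 0.05, reject H0; the evidence is statistically significant.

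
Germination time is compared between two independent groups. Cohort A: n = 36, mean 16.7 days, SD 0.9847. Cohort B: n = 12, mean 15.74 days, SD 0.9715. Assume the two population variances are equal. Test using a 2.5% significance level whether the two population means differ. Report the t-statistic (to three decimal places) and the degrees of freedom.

Let group 1 = cohort A, group 2 = cohort B. H0: μ_1 = μ_2; H1: μ_1 ≠ μ_2 (two-sample pooled-variance t-test, two-sided).
s_p² = [(36−1)·0.9847² + (12−1)·0.9715²]/(36+12−2) = 0.963459
t = (16.7 − 15.74)/√[0.963459·(1/36 + 1/12)] = 2.934
df = n₁ + n₂ − 2 = 46
Two-sided p-value ≈ 0.0052
Since p ≈ 0.0052 < α = 0.025, reject H0; the data support H1.

t = 2.934, df = 46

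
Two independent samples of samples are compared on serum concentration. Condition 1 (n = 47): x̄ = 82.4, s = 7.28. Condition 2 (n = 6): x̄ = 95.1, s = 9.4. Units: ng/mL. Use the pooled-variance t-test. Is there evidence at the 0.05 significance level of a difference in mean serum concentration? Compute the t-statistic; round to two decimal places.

-3.90

Let group 1 = condition 1, group 2 = condition 2. H0: μ_1 = μ_2; H1: μ_1 ≠ μ_2 (two-sample pooled-variance t-test, two-sided).
s_p² = [(47−1)·7.28² + (6−1)·9.4²]/(47+6−2) = 56.4652
t = (82.4 − 95.1)/√[56.4652·(1/47 + 1/6)] = -3.90
df = n₁ + n₂ − 2 = 51
Two-sided p-value ≈ 0.0003
Since p ≈ 0.0003 < α = 0.05, reject H0; the evidence is statistically significant.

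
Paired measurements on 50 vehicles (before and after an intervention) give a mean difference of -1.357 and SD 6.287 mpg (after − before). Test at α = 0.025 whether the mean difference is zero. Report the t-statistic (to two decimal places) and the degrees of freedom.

H0: μ_d = 0; H1: μ_d ≠ 0 (paired t-test on the differences, two-sided).
t = d̄/(s_d/√n) = -1.357/(6.287/√50) = -1.53
df = n − 1 = 49
Two-sided p-value ≈ 0.133
Since p ≈ 0.133 > α = 0.025, fail to reject H0; the evidence is not statistically significant.

t = -1.53, df = 49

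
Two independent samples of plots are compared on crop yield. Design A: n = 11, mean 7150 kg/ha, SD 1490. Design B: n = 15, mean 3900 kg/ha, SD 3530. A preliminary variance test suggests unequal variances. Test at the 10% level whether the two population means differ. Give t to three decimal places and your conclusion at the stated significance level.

Let group 1 = design A, group 2 = design B. H0: μ_1 = μ_2; H1: μ_1 ≠ μ_2 (Welch's two-sample t-test, two-sided).
t = (x̄_1 − x̄_2)/√(s_1²/n_1 + s_2²/n_2) = (7150 − 3900)/√(1490²/11 + 3530²/15) = 3.198
Welch–Satterthwaite df ≈ 19.98
Two-sided p-value ≈ 0.005
Since p ≈ 0.005 < α = 0.1, reject H0; the data support H1.

t = 3.198; reject H0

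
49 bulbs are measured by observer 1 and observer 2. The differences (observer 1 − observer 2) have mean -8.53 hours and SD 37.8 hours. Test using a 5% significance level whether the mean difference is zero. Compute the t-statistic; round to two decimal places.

H0: μ_d = 0; H1: μ_d ≠ 0 (paired t-test on the differences, two-sided).
t = d̄/(s_d/√n) = -8.53/(37.8/√49) = -1.58
df = n − 1 = 48
Two-sided p-value ≈ 0.1208
Since p ≈ 0.1208 > α = 0.05, fail to reject H0; the data do not provide sufficient evidence against H0.

-1.58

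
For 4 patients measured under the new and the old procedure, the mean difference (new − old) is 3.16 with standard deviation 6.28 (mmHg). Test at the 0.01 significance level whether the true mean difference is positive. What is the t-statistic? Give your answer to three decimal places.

1.006

H0: μ_d = 0; H1: μ_d > 0 (paired t-test on the differences, right-tailed).
t = d̄/(s_d/√n) = 3.16/(6.28/√4) = 1.006
df = n − 1 = 3
p-value = P(T ≥ 1.006) ≈ 0.194
Since p ≈ 0.194 > α = 0.01, fail to reject H0; the evidence is not statistically significant.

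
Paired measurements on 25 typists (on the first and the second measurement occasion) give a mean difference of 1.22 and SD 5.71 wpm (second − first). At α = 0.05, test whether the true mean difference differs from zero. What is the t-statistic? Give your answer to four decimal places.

H0: μ_d = 0; H1: μ_d ≠ 0 (paired t-test on the differences, two-sided).
t = d̄/(s_d/√n) = 1.22/(5.71/√25) = 1.0683
df = n − 1 = 24
Two-sided p-value ≈ 0.2960
Since p ≈ 0.2960 > α = 0.05, fail to reject H0; the data do not provide sufficient evidence against H0.

1.0683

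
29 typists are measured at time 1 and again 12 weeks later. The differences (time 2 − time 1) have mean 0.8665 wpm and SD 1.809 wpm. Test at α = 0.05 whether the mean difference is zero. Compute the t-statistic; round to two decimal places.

2.58

H0: μ_d = 0; H1: μ_d ≠ 0 (paired t-test on the differences, two-sided).
t = d̄/(s_d/√n) = 0.8665/(1.809/√29) = 2.58
df = n − 1 = 28
Two-sided p-value ≈ 0.0154
Since p ≈ 0.0154 < α = 0.05, reject H0; the data support H1.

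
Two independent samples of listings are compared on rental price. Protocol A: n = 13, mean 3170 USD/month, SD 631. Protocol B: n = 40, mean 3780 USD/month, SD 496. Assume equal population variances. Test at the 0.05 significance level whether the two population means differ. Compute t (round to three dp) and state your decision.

Let group 1 = protocol A, group 2 = protocol B. H0: μ_1 = μ_2; H1: μ_1 ≠ μ_2 (two-sample pooled-variance t-test, two-sided).
s_p² = [(13−1)·631² + (40−1)·496²]/(13+40−2) = 281815
t = (3170 − 3780)/√[281815·(1/13 + 1/40)] = -3.599
df = n₁ + n₂ − 2 = 51
Two-sided p-value ≈ 0.0007
Since p ≈ 0.0007 < α = 0.05, reject H0; the evidence is statistically significant.

t = -3.599; reject H0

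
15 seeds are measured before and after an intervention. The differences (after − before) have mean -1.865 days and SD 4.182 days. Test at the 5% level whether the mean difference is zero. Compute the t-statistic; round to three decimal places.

H0: μ_d = 0; H1: μ_d ≠ 0 (paired t-test on the differences, two-sided).
t = d̄/(s_d/√n) = -1.865/(4.182/√15) = -1.727
df = n − 1 = 14
Two-sided p-value ≈ 0.1061
Since p ≈ 0.1061 > α = 0.05, fail to reject H0; the data do not provide sufficient evidence against H0.

-1.727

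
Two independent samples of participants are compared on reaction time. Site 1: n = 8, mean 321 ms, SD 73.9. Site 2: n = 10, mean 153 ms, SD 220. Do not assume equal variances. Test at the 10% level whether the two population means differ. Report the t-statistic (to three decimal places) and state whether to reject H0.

Let group 1 = site 1, group 2 = site 2. H0: μ_1 = μ_2; H1: μ_1 ≠ μ_2 (Welch's two-sample t-test, two-sided).
t = (x̄_1 − x̄_2)/√(s_1²/n_1 + s_2²/n_2) = (321 − 153)/√(73.9²/8 + 220²/10) = 2.261
Welch–Satterthwaite df ≈ 11.43
Two-sided p-value ≈ 0.0442
Since p ≈ 0.0442 < α = 0.1, reject H0; the data support H1.

t = 2.261; reject H0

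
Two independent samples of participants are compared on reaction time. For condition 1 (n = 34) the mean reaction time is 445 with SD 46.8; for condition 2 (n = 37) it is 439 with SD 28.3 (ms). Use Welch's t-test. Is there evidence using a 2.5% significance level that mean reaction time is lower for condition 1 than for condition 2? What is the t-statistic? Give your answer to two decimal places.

0.65

Let group 1 = condition 1, group 2 = condition 2. H0: μ_1 = μ_2; H1: μ_1 < μ_2 (Welch's two-sample t-test, left-tailed).
t = (x̄_1 − x̄_2)/√(s_1²/n_1 + s_2²/n_2) = (445 − 439)/√(46.8²/34 + 28.3²/37) = 0.65
Welch–Satterthwaite df ≈ 53.38
p-value = P(T ≤ 0.65) ≈ 0.7397
Since p ≈ 0.7397 > α = 0.025, fail to reject H0; the evidence is not statistically significant.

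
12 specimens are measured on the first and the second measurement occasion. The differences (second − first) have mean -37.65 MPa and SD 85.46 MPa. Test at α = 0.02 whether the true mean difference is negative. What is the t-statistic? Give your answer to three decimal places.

-1.526

H0: μ_d = 0; H1: μ_d < 0 (paired t-test on the differences, left-tailed).
t = d̄/(s_d/√n) = -37.65/(85.46/√12) = -1.526
df = n − 1 = 11
p-value = P(T ≤ -1.526) ≈ 0.078
Since p ≈ 0.078 > α = 0.02, fail to reject H0; the evidence is not statistically significant.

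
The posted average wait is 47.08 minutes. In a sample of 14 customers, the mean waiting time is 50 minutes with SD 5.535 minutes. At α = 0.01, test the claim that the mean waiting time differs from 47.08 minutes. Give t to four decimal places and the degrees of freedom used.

t = 1.9739, df = 13

H0: μ = 47.08; H1: μ ≠ 47.08 (one-sample t-test, two-sided).
t = (x̄ − μ₀)/(s/√n) = (50 − 47.08)/(5.535/√14) = 1.9739
df = n − 1 = 13
Two-sided p-value ≈ 0.0700
Since p ≈ 0.0700 > α = 0.01, fail to reject H0; the data do not provide sufficient evidence against H0.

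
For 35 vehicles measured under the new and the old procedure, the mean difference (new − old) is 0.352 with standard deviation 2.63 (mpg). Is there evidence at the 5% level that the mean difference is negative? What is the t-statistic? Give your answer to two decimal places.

0.79

H0: μ_d = 0; H1: μ_d < 0 (paired t-test on the differences, left-tailed).
t = d̄/(s_d/√n) = 0.352/(2.63/√35) = 0.79
df = n − 1 = 34
p-value = P(T ≤ 0.79) ≈ 0.783
Since p ≈ 0.783 > α = 0.05, fail to reject H0; the data do not provide sufficient evidence against H0.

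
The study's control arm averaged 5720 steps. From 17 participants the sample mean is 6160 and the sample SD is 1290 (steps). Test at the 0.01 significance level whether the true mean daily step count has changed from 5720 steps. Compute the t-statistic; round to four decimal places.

H0: μ = 5720; H1: μ ≠ 5720 (one-sample t-test, two-sided).
t = (x̄ − μ₀)/(s/√n) = (6160 − 5720)/(1290/√17) = 1.4063
df = n − 1 = 16
Two-sided p-value ≈ 0.179
Since p ≈ 0.179 > α = 0.01, fail to reject H0; the evidence is not statistically significant.

1.4063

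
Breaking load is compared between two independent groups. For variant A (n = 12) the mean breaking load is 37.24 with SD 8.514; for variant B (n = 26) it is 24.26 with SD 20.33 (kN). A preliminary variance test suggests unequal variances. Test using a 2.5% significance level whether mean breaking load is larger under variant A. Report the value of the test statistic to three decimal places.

2.771

Let group 1 = variant A, group 2 = variant B. H0: μ_1 = μ_2; H1: μ_1 > μ_2 (Welch's two-sample t-test, right-tailed).
t = (x̄_1 − x̄_2)/√(s_1²/n_1 + s_2²/n_2) = (37.24 − 24.26)/√(8.514²/12 + 20.33²/26) = 2.771
Welch–Satterthwaite df ≈ 35.85
p-value = P(T ≥ 2.771) ≈ 0.0044
Since p ≈ 0.0044 < α = 0.025, reject H0; the data support H1.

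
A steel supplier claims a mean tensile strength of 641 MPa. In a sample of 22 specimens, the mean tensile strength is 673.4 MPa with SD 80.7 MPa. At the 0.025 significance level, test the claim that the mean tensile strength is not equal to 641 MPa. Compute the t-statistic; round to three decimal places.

1.883

H0: μ = 641; H1: μ ≠ 641 (one-sample t-test, two-sided).
t = (x̄ − μ₀)/(s/√n) = (673.4 − 641)/(80.7/√22) = 1.883
df = n − 1 = 21
Two-sided p-value ≈ 0.0736
Since p ≈ 0.0736 > α = 0.025, fail to reject H0; the data do not provide sufficient evidence against H0.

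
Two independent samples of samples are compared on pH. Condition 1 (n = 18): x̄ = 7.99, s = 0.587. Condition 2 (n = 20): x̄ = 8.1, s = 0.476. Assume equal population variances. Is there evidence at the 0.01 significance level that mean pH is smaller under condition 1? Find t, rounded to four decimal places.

-0.6372

Let group 1 = condition 1, group 2 = condition 2. H0: μ_1 = μ_2; H1: μ_1 < μ_2 (two-sample pooled-variance t-test, left-tailed).
s_p² = [(18−1)·0.587² + (20−1)·0.476²]/(18+20−2) = 0.282295
t = (7.99 − 8.1)/√[0.282295·(1/18 + 1/20)] = -0.6372
df = n₁ + n₂ − 2 = 36
p-value = P(T ≤ -0.6372) ≈ 0.2640
Since p ≈ 0.2640 > α = 0.01, fail to reject H0; the evidence is not statistically significant.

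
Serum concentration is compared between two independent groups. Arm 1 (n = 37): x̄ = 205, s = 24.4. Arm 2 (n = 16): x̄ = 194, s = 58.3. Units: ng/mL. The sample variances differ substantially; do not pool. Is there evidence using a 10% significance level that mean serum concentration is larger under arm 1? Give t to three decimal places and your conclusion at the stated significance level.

Let group 1 = arm 1, group 2 = arm 2. H0: μ_1 = μ_2; H1: μ_1 > μ_2 (Welch's two-sample t-test, right-tailed).
t = (x̄_1 − x̄_2)/√(s_1²/n_1 + s_2²/n_2) = (205 − 194)/√(24.4²/37 + 58.3²/16) = 0.728
Welch–Satterthwaite df ≈ 17.32
p-value = P(T ≥ 0.728) ≈ 0.238
Since p ≈ 0.238 > α = 0.1, fail to reject H0; the evidence is not statistically significant.

t = 0.728; fail to reject H0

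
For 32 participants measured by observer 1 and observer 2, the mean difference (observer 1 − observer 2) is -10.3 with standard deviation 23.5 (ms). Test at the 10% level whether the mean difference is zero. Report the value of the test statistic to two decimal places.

-2.48

H0: μ_d = 0; H1: μ_d ≠ 0 (paired t-test on the differences, two-sided).
t = d̄/(s_d/√n) = -10.3/(23.5/√32) = -2.48
df = n − 1 = 31
Two-sided p-value ≈ 0.0188
Since p ≈ 0.0188 < α = 0.1, reject H0; the data support H1.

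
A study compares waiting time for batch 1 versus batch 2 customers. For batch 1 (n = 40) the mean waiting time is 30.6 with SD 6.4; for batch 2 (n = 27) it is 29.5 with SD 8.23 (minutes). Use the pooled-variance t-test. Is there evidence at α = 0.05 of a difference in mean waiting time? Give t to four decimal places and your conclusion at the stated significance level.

Let group 1 = batch 1, group 2 = batch 2. H0: μ_1 = μ_2; H1: μ_1 ≠ μ_2 (two-sample pooled-variance t-test, two-sided).
s_p² = [(40−1)·6.4² + (27−1)·8.23²]/(40+27−2) = 51.6692
t = (30.6 − 29.5)/√[51.6692·(1/40 + 1/27)] = 0.6144
df = n₁ + n₂ − 2 = 65
Two-sided p-value ≈ 0.541
Since p ≈ 0.541 > α = 0.05, fail to reject H0; the evidence is not statistically significant.

t = 0.6144; fail to reject H0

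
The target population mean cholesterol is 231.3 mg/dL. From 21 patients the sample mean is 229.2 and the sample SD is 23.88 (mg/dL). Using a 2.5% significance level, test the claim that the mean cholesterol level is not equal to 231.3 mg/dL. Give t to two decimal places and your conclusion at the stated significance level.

H0: μ = 231.3; H1: μ ≠ 231.3 (one-sample t-test, two-sided).
t = (x̄ − μ₀)/(s/√n) = (229.2 − 231.3)/(23.88/√21) = -0.40
df = n − 1 = 20
Two-sided p-value ≈ 0.6912
Since p ≈ 0.6912 > α = 0.025, fail to reject H0; the data do not provide sufficient evidence against H0.

t = -0.40; fail to reject H0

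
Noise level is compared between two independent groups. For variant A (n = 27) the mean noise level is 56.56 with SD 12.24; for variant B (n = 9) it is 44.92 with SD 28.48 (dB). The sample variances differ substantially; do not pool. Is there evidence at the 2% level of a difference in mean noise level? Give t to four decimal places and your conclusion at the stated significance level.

t = 1.1900; fail to reject H0

Let group 1 = variant A, group 2 = variant B. H0: μ_1 = μ_2; H1: μ_1 ≠ μ_2 (Welch's two-sample t-test, two-sided).
t = (x̄_1 − x̄_2)/√(s_1²/n_1 + s_2²/n_2) = (56.56 − 44.92)/√(12.24²/27 + 28.48²/9) = 1.1900
Welch–Satterthwaite df ≈ 9.00
Two-sided p-value ≈ 0.2645
Since p ≈ 0.2645 > α = 0.02, fail to reject H0; the evidence is not statistically significant.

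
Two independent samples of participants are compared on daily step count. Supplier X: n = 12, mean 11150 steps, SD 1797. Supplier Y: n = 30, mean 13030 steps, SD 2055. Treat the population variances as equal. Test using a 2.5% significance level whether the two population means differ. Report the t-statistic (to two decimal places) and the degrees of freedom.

t = -2.77, df = 40

Let group 1 = supplier X, group 2 = supplier Y. H0: μ_1 = μ_2; H1: μ_1 ≠ μ_2 (two-sample pooled-variance t-test, two-sided).
s_p² = [(12−1)·1797² + (30−1)·2055²]/(12+30−2) = 3949730
t = (11150 − 13030)/√[3949730·(1/12 + 1/30)] = -2.77
df = n₁ + n₂ − 2 = 40
Two-sided p-value ≈ 0.008
Since p ≈ 0.008 < α = 0.025, reject H0; the data support H1.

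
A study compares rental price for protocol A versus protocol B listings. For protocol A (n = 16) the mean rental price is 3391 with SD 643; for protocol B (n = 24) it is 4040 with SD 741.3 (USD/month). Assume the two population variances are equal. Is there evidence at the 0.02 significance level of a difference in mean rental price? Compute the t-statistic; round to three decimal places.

Let group 1 = protocol A, group 2 = protocol B. H0: μ_1 = μ_2; H1: μ_1 ≠ μ_2 (two-sample pooled-variance t-test, two-sided).
s_p² = [(16−1)·643² + (24−1)·741.3²]/(16+24−2) = 495811
t = (3391 − 4040)/√[495811·(1/16 + 1/24)] = -2.856
df = n₁ + n₂ − 2 = 38
Two-sided p-value ≈ 0.007
Since p ≈ 0.007 < α = 0.02, reject H0; the data support H1.

-2.856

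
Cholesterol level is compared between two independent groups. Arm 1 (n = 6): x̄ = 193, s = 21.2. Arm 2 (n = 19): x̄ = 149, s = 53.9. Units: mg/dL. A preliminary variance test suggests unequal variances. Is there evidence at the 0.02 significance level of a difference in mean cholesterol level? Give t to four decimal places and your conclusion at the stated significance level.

Let group 1 = arm 1, group 2 = arm 2. H0: μ_1 = μ_2; H1: μ_1 ≠ μ_2 (Welch's two-sample t-test, two-sided).
t = (x̄_1 − x̄_2)/√(s_1²/n_1 + s_2²/n_2) = (193 − 149)/√(21.2²/6 + 53.9²/19) = 2.9152
Welch–Satterthwaite df ≈ 21.44
Two-sided p-value ≈ 0.0082
Since p ≈ 0.0082 < α = 0.02, reject H0; the data support H1.

t = 2.9152; reject H0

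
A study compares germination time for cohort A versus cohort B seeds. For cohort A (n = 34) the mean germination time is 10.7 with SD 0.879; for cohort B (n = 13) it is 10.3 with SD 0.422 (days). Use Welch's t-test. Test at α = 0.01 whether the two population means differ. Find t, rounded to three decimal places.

2.096

Let group 1 = cohort A, group 2 = cohort B. H0: μ_1 = μ_2; H1: μ_1 ≠ μ_2 (Welch's two-sample t-test, two-sided).
t = (x̄_1 − x̄_2)/√(s_1²/n_1 + s_2²/n_2) = (10.7 − 10.3)/√(0.879²/34 + 0.422²/13) = 2.096
Welch–Satterthwaite df ≈ 42.40
Two-sided p-value ≈ 0.042
Since p ≈ 0.042 > α = 0.01, fail to reject H0; the data do not provide sufficient evidence against H0.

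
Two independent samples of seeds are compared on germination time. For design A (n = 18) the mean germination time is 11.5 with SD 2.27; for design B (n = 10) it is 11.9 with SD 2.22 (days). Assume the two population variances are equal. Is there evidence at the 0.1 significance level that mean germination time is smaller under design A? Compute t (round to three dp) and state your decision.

Let group 1 = design A, group 2 = design B. H0: μ_1 = μ_2; H1: μ_1 < μ_2 (two-sample pooled-variance t-test, left-tailed).
s_p² = [(18−1)·2.27² + (10−1)·2.22²]/(18+10−2) = 5.07519
t = (11.5 − 11.9)/√[5.07519·(1/18 + 1/10)] = -0.450
df = n₁ + n₂ − 2 = 26
p-value = P(T ≤ -0.450) ≈ 0.328
Since p ≈ 0.328 > α = 0.1, fail to reject H0; the evidence is not statistically significant.

t = -0.450; fail to reject H0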